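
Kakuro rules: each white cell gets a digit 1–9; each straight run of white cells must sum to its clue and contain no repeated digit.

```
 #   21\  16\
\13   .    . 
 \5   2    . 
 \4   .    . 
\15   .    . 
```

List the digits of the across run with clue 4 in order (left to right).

3 1

4 in 2 cells must be {1,3}.
R2C2 = 5 − 2 = 3 completes the 5 across.
Given what's placed, R3C1 must be 3 to fit the 4 across and 21 down.
R3C2 = 4 − 3 = 1 completes the 4 across.
Nothing is forced directly, so branch on R1C1, whose candidates are 7 or 9. If R1C1 = 7: then R1C2 would have to be in {6} for the 13 across but in {4,5,7,8} for the 16 down — contradiction. So R1C1 = 9.
R1C2 = 13 − 9 = 4 completes the 13 across.
R4C1 = 21 − 14 = 7 completes the 21 down.
R4C2 = 15 − 7 = 8 completes the 15 across.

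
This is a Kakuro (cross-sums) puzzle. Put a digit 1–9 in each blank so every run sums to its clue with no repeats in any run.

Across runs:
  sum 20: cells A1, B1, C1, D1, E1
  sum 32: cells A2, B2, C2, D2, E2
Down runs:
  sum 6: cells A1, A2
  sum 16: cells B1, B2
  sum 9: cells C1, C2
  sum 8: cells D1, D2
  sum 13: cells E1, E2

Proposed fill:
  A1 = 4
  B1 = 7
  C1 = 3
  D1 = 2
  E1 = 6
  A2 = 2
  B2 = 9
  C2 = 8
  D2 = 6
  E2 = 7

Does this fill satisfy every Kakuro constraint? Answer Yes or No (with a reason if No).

No — the down run C1–C2 sums to 11, not 9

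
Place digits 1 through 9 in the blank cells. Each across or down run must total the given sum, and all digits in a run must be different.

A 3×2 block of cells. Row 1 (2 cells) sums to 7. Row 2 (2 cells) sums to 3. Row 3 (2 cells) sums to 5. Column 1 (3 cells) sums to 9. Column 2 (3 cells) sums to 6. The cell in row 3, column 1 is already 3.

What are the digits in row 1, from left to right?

4 3

3 in 2 cells must be {1,2}; 6 in 3 cells must be {1,2,3}.
(3,2) = 5 − 3 = 2 completes the 5 across.
Given what's placed, (2,2) must be 1 to fit the 3 across and 6 down.
(1,2) = 6 − 3 = 3 completes the 6 down.
(2,1) = 3 − 1 = 2 completes the 3 across.
(1,1) = 7 − 3 = 4 completes the 7 across.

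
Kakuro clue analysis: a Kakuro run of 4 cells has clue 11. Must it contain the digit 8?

No

The only way to make 11 from 4 distinct digits is {1,2,3,5}, which does not contain 8.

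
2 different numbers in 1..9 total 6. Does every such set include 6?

Counterexample: {1,5} sums to 6 without using 6.

No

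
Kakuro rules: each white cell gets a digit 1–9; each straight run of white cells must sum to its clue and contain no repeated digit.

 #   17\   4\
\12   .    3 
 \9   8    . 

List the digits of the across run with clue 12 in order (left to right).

9 3

17 in 2 cells must be {8,9}; 4 in 2 cells must be {1,3}.
R1C1 = 12 − 3 = 9 completes the 12 across.
R2C2 = 9 − 8 = 1 completes the 9 across.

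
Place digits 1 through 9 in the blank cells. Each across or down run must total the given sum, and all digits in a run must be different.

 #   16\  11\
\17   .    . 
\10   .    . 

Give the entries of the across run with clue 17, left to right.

17 in 2 cells must be {8,9}; 16 in 2 cells must be {7,9}.
The 17 across and the 16 down share only 9, so R1C1 = 9.
R1C2 = 17 − 9 = 8 completes the 17 across.
R2C1 = 16 − 9 = 7 completes the 16 down.
R2C2 = 10 − 7 = 3 completes the 10 across.

9 8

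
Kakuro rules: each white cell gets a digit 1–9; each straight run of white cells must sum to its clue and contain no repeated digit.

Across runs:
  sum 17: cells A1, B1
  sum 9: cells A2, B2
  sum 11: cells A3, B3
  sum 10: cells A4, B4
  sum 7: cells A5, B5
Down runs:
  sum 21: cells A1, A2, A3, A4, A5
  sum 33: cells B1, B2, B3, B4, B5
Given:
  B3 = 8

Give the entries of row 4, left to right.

7 3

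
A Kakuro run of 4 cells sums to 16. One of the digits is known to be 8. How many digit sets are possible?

4 distinct digits from 1–9 sum between 10 and 30.
Keeping only sets containing 8.
Enumerating: {1,2,5,8}, {1,3,4,8}.

2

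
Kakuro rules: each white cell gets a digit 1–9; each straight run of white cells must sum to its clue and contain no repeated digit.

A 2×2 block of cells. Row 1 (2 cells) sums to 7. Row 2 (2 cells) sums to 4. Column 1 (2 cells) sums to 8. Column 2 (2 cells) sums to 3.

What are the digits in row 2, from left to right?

4 in 2 cells must be {1,3}; 3 in 2 cells must be {1,2}.
The 4 across and the 3 down share only 1, so (2,2) = 1.
(1,2) = 3 − 1 = 2 completes the 3 down.
(2,1) = 4 − 1 = 3 completes the 4 across.
(1,1) = 7 − 2 = 5 completes the 7 across.

3 1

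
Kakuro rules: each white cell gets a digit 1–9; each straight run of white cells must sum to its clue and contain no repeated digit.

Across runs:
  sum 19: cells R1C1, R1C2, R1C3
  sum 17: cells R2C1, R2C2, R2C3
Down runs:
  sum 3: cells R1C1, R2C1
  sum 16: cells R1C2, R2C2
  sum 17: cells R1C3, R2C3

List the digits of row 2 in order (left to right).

3 in 2 cells must be {1,2}; 16 in 2 cells must be {7,9}; 17 in 2 cells must be {8,9}.
The 19 across and the 3 down share only 2, so R1C1 = 2.
Given what's placed, R1C2 must be 9 to fit the 19 across and 16 down.
R1C3 = 19 − 11 = 8 completes the 19 across.
R2C1 = 3 − 2 = 1 completes the 3 down.
R2C2 = 16 − 9 = 7 completes the 16 down.
R2C3 = 17 − 8 = 9 completes the 17 across.

1, 7, 9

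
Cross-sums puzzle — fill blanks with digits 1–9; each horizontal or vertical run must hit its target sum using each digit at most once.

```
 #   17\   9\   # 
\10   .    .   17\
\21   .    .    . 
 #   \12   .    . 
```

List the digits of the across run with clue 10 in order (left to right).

8 2

17 in 2 cells must be {8,9}.
Nothing is forced directly, so branch on R1C1, whose candidates are 8 or 9. If R1C1 = 9: that forces R1C2 = 1, R2C1 = 8, R2C2 = 6, after which R2C3 would have to be in {7} for the 21 across but in {8,9} for the 17 down — contradiction. So R1C1 = 8.
R1C2 = 10 − 8 = 2 completes the 10 across.
R2C1 = 17 − 8 = 9 completes the 17 down.
R2C2 = 4: the only remaining digit allowed by both the 21 across and the 9 down.
R2C3 = 21 − 13 = 8 completes the 21 across.
R3C2 = 9 − 6 = 3 completes the 9 down.
R3C3 = 12 − 3 = 9 completes the 12 across.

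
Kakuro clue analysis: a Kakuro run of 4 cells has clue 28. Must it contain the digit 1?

No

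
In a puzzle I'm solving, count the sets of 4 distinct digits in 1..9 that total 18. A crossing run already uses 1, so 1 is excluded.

4 distinct digits from 1–9 sum between 10 and 30.
Dropping sets that contain 1.
Enumerating: {2,3,4,9}, {2,3,5,8}, {2,3,6,7}, {2,4,5,7}, {3,4,5,6}.

5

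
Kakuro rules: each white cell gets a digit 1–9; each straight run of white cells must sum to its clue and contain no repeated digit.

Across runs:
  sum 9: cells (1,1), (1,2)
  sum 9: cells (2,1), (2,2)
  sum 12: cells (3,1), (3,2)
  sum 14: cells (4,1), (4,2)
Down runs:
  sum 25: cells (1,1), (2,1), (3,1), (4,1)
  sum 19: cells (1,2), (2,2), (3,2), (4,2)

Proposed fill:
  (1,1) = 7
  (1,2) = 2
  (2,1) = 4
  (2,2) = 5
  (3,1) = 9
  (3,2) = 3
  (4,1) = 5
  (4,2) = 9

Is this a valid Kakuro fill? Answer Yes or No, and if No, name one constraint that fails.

Across: 7+2=9; 4+5=9; 9+3=12; 5+9=14. Down: 7+4+9+5=25; 2+5+3+9=19. No digit repeats within any run.

Yes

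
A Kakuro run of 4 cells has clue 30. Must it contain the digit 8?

The only way to make 30 from 4 distinct digits is {6,7,8,9}, which contains 8.

Yes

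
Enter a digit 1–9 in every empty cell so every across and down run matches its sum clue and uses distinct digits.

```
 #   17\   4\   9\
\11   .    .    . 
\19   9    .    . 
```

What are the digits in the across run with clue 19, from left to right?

9 3 7

17 in 2 cells must be {8,9}; 4 in 2 cells must be {1,3}.
R1C1 = 17 − 9 = 8 completes the 17 down.
Given what's placed, R1C2 must be 1 to fit the 11 across and 4 down.
R1C3 = 11 − 9 = 2 completes the 11 across.
R2C2 = 4 − 1 = 3 completes the 4 down.
R2C3 = 19 − 12 = 7 completes the 19 across.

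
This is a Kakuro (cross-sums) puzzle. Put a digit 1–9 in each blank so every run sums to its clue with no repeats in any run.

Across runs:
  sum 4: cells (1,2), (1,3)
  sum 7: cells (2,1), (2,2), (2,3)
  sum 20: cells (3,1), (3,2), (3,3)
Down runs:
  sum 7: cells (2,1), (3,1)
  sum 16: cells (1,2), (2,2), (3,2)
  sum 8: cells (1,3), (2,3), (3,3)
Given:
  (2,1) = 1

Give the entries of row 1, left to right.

3, 1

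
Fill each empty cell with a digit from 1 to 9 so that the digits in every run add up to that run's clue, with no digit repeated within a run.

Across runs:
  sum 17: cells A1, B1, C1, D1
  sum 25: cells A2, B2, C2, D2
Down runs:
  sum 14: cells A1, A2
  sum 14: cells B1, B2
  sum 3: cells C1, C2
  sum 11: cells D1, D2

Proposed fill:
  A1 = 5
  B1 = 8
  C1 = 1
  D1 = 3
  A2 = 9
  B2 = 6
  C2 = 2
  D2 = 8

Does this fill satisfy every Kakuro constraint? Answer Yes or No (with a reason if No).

Yes

Across: 5+8+1+3=17; 9+6+2+8=25. Down: 5+9=14; 8+6=14; 1+2=3; 3+8=11. No digit repeats within any run.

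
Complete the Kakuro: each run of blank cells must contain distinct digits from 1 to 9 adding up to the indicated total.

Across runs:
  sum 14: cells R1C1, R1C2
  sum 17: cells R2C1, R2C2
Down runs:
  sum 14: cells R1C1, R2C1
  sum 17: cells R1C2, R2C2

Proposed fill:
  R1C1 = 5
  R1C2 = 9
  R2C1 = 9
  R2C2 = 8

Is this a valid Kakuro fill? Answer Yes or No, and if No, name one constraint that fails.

Across: 5+9=14; 9+8=17. Down: 5+9=14; 9+8=17. No digit repeats within any run.

Yes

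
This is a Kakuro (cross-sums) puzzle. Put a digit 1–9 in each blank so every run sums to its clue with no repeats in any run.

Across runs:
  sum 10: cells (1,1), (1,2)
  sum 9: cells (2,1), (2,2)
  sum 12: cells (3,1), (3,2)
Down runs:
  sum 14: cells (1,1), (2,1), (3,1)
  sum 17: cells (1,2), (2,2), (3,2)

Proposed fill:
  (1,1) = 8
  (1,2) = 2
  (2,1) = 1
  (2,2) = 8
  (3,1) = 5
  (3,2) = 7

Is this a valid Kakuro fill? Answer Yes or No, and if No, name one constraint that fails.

Yes

Across: 8+2=10; 1+8=9; 5+7=12. Down: 8+1+5=14; 2+8+7=17. No digit repeats within any run.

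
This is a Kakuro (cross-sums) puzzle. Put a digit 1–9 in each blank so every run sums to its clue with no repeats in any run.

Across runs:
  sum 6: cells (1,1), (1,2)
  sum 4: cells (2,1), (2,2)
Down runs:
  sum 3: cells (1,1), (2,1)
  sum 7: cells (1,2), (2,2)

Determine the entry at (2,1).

1

4 in 2 cells must be {1,3}; 3 in 2 cells must be {1,2}.
The 4 across and the 3 down share only 1, so (2,1) = 1.
(2,2) = 4 − 1 = 3 completes the 4 across.
(1,1) = 3 − 1 = 2 completes the 3 down.
(1,2) = 6 − 2 = 4 completes the 6 across.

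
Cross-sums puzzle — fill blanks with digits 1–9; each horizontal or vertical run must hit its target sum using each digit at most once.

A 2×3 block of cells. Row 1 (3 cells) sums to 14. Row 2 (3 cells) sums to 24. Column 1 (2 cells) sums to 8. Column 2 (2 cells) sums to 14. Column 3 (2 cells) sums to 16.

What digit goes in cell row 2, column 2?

8

24 in 3 cells must be {7,8,9}; 16 in 2 cells must be {7,9}.
The 24 across and the 8 down share only 7, so (2,1) = 7.
Given what's placed, (2,3) must be 9 to fit the 24 across and 16 down.
(1,1) = 8 − 7 = 1 completes the 8 down.
(1,3) = 16 − 9 = 7 completes the 16 down.
(2,2) = 24 − 16 = 8 completes the 24 across.
(1,2) = 14 − 8 = 6 completes the 14 across.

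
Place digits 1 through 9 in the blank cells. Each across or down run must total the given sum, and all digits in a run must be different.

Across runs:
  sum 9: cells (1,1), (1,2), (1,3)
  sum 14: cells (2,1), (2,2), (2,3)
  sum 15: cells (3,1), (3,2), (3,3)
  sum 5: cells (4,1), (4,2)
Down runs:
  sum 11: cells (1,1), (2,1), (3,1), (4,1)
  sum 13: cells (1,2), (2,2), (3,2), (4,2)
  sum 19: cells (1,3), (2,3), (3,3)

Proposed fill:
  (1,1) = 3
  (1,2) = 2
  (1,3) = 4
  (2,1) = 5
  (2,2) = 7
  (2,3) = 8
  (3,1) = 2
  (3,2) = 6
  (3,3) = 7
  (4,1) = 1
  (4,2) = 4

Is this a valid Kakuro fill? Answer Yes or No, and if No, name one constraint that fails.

No — the down run (1,2)–(4,2) sums to 19, not 13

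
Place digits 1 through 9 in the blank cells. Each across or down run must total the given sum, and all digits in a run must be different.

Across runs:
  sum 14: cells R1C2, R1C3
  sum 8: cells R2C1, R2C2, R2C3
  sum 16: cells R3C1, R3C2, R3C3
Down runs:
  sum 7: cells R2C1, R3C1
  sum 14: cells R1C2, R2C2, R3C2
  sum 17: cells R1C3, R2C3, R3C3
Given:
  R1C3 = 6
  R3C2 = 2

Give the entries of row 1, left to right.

R1C2 = 14 − 6 = 8 completes the 14 across.
R2C2 = 14 − 10 = 4 completes the 14 down.
R2C3 = 3: the only remaining digit allowed by both the 8 across and the 17 down.
R3C3 = 17 − 9 = 8 completes the 17 down.
R2C1 = 8 − 7 = 1 completes the 8 across.
R3C1 = 16 − 10 = 6 completes the 16 across.

8 6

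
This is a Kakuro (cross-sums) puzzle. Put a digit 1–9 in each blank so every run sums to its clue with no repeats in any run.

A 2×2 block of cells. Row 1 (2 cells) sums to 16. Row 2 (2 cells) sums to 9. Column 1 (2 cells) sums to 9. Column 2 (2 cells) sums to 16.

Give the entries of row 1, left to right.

7 9

16 in 2 cells must be {7,9}.
The 16 across and the 9 down share only 7, so (1,1) = 7.
(1,2) = 16 − 7 = 9 completes the 16 across.
(2,1) = 9 − 7 = 2 completes the 9 down.
(2,2) = 9 − 2 = 7 completes the 9 across.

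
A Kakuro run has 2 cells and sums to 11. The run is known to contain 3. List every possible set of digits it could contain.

{3,8}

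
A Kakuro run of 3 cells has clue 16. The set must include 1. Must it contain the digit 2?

No

Counterexample: {1,6,9} sums to 16 under that restriction without using 2.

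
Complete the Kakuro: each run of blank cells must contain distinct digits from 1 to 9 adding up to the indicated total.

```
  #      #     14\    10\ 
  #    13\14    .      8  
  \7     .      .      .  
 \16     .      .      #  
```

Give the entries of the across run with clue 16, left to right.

7 in 3 cells must be {1,2,4}; 16 in 2 cells must be {7,9}.
R1C2 = 14 − 8 = 6 completes the 14 across.
The 7 across and the 13 down share only 4, so R2C1 = 4.
R2C2 = 1: the only remaining digit allowed by both the 7 across and the 14 down.
R2C3 = 7 − 5 = 2 completes the 7 across.
R3C1 = 13 − 4 = 9 completes the 13 down.
R3C2 = 16 − 9 = 7 completes the 16 across.

9, 7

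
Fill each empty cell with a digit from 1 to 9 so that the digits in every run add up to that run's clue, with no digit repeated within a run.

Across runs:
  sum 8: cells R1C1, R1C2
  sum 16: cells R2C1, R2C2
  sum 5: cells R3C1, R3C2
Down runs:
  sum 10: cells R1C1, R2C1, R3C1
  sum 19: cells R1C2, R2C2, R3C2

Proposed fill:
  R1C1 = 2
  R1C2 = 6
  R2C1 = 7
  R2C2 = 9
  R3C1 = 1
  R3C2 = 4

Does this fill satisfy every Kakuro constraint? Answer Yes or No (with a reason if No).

Across: 2+6=8; 7+9=16; 1+4=5. Down: 2+7+1=10; 6+9+4=19. No digit repeats within any run.

Yes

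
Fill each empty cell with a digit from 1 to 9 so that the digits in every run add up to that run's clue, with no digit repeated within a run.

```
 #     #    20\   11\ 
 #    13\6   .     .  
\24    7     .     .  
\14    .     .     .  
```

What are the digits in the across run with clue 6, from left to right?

24 in 3 cells must be {7,8,9}.
R2C3 = 8: the only remaining digit allowed by both the 24 across and the 11 down.
R3C1 = 13 − 7 = 6 completes the 13 down.
R3C3 = 1: the only remaining digit allowed by both the 14 across and the 11 down.
R1C3 = 11 − 9 = 2 completes the 11 down.
R2C2 = 24 − 15 = 9 completes the 24 across.
R3C2 = 14 − 7 = 7 completes the 14 across.
R1C2 = 6 − 2 = 4 completes the 6 across.

4 2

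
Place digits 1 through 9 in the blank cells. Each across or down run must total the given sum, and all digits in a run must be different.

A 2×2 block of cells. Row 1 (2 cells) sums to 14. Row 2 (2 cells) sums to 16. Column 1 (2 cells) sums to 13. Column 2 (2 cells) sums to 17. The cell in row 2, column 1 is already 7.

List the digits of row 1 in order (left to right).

16 in 2 cells must be {7,9}; 17 in 2 cells must be {8,9}.
(1,1) = 13 − 7 = 6 completes the 13 down.
(1,2) = 14 − 6 = 8 completes the 14 across.
(2,2) = 16 − 7 = 9 completes the 16 across.

6, 8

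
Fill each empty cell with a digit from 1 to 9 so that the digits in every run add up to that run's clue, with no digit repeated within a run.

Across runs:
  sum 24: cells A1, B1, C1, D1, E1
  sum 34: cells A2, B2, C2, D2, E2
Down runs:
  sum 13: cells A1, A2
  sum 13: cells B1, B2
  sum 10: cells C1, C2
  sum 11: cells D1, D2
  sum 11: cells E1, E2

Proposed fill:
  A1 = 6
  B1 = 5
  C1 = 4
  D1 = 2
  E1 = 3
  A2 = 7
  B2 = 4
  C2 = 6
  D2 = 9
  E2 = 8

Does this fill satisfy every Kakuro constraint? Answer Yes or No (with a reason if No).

No — the down run B1–B2 sums to 9, not 13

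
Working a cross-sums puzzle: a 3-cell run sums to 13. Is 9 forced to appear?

Counterexample: {1,4,8} sums to 13 without using 9.

No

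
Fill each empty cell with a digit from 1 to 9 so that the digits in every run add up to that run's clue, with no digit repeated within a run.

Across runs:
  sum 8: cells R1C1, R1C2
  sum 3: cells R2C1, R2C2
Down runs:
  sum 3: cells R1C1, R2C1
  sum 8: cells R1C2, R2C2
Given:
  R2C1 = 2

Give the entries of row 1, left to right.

3 in 2 cells must be {1,2}.
R1C1 = 3 − 2 = 1 completes the 3 down.
R1C2 = 8 − 1 = 7 completes the 8 across.
R2C2 = 3 − 2 = 1 completes the 3 across.

1 7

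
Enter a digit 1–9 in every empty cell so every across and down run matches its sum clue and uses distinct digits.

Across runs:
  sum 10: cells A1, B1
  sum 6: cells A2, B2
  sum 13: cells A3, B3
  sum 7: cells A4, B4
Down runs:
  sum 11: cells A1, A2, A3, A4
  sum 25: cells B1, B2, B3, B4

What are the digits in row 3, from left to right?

5 8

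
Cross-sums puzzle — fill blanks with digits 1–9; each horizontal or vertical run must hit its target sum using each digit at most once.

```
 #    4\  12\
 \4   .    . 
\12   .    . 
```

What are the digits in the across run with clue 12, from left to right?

3 9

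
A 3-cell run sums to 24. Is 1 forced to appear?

The only way to make 24 from 3 distinct digits is {7,8,9}, which does not contain 1.

No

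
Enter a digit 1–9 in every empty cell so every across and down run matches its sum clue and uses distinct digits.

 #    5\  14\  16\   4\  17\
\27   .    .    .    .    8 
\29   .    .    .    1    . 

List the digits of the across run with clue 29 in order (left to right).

4 8 7 1 9

16 in 2 cells must be {7,9}; 4 in 2 cells must be {1,3}; 17 in 2 cells must be {8,9}.
R1C4 = 4 − 1 = 3 completes the 4 down.
R2C1 = 4: the only remaining digit allowed by both the 29 across and the 5 down.
R2C5 = 17 − 8 = 9 completes the 17 down.
R1C1 = 5 − 4 = 1 completes the 5 down.
R1C3 = 9: the only remaining digit allowed by both the 27 across and the 16 down.
R2C2 = 8: the only remaining digit allowed by both the 29 across and the 14 down.
R2C3 = 29 − 22 = 7 completes the 29 across.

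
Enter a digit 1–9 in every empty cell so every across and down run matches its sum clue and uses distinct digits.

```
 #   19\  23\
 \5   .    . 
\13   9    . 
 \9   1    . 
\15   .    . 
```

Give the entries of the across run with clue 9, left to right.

R2C2 = 13 − 9 = 4 completes the 13 across.
R3C2 = 9 − 1 = 8 completes the 9 across.
R1C2 = 2: the only remaining digit allowed by both the 5 across and the 23 down.
R4C2 = 23 − 14 = 9 completes the 23 down.
R1C1 = 5 − 2 = 3 completes the 5 across.
R4C1 = 15 − 9 = 6 completes the 15 across.

1, 8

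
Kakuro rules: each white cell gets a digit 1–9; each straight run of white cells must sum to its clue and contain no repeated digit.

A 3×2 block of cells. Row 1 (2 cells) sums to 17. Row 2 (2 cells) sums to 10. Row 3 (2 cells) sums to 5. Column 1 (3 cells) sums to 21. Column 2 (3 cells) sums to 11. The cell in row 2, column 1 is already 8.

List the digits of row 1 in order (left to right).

17 in 2 cells must be {8,9}.
Given what's placed, (1,1) must be 9 to fit the 17 across and 21 down.
(1,2) = 17 − 9 = 8 completes the 17 across.
(2,2) = 10 − 8 = 2 completes the 10 across.
(3,1) = 21 − 17 = 4 completes the 21 down.
(3,2) = 5 − 4 = 1 completes the 5 across.

9, 8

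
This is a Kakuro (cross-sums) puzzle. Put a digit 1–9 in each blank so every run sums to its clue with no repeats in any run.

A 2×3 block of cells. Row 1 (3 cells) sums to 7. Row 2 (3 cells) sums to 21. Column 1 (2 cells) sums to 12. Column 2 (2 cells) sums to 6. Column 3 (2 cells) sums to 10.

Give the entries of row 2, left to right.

8 4 9

7 in 3 cells must be {1,2,4}.
The 7 across and the 12 down share only 4, so (1,1) = 4.
(2,1) = 12 − 4 = 8 completes the 12 down.
Given what's placed, (2,2) must be 4 to fit the 21 across and 6 down.
(2,3) = 21 − 12 = 9 completes the 21 across.
(1,2) = 6 − 4 = 2 completes the 6 down.
(1,3) = 7 − 6 = 1 completes the 7 across.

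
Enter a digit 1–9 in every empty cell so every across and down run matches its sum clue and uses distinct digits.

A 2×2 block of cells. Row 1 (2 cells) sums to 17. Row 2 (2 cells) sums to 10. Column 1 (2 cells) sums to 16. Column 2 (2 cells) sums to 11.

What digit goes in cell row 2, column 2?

17 in 2 cells must be {8,9}; 16 in 2 cells must be {7,9}.
The 17 across and the 16 down share only 9, so (1,1) = 9.
(1,2) = 17 − 9 = 8 completes the 17 across.
(2,1) = 16 − 9 = 7 completes the 16 down.
(2,2) = 10 − 7 = 3 completes the 10 across.

3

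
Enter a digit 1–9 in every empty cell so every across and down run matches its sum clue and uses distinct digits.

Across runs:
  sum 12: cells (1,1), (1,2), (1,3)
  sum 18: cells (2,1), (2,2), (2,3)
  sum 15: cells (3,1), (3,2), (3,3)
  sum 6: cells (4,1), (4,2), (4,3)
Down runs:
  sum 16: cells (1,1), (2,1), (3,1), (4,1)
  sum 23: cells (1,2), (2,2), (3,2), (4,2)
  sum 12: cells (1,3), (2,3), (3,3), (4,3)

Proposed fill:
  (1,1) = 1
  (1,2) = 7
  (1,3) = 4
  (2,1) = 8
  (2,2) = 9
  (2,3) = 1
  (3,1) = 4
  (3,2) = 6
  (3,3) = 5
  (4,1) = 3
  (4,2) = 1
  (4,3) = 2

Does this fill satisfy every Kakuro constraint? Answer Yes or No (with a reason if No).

Across: 1+7+4=12; 8+9+1=18; 4+6+5=15; 3+1+2=6. Down: 1+8+4+3=16; 7+9+6+1=23; 4+1+5+2=12. No digit repeats within any run.

Yes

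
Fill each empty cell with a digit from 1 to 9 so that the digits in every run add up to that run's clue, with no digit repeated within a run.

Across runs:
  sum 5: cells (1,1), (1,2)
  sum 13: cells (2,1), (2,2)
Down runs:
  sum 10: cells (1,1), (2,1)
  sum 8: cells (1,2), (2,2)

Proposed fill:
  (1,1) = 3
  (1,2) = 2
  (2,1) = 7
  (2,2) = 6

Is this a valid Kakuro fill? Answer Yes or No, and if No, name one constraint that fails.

Yes

Across: 3+2=5; 7+6=13. Down: 3+7=10; 2+6=8. No digit repeats within any run.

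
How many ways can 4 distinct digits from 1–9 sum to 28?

2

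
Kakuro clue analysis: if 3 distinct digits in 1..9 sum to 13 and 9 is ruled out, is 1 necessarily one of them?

Counterexample: {2,3,8} sums to 13 under that restriction without using 1.

No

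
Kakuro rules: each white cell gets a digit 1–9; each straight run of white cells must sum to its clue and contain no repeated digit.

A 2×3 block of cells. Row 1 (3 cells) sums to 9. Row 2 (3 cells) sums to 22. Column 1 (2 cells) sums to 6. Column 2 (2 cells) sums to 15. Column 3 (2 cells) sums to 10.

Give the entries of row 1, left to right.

The 9 across and the 15 down share only 6, so (1,2) = 6.
The 22 across and the 6 down share only 5, so (2,1) = 5.
(2,2) = 15 − 6 = 9 completes the 15 down.
(2,3) = 22 − 14 = 8 completes the 22 across.
(1,1) = 6 − 5 = 1 completes the 6 down.
(1,3) = 9 − 7 = 2 completes the 9 across.

1, 6, 2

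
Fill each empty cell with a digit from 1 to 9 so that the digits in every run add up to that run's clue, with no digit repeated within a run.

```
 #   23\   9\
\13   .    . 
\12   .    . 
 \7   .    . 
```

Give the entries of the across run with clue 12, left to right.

9 3

23 in 3 cells must be {6,8,9}.
The 7 across and the 23 down share only 6, so R3C1 = 6.
R3C2 = 7 − 6 = 1 completes the 7 across.
Nothing is forced directly, so branch on R1C1, whose candidates are 8 or 9. If R1C1 = 9: then R1C2 would have to be in {4} for the 13 across but in {2,3,5,6} for the 9 down — contradiction. So R1C1 = 8.
R1C2 = 13 − 8 = 5 completes the 13 across.
R2C1 = 23 − 14 = 9 completes the 23 down.
R2C2 = 12 − 9 = 3 completes the 12 across.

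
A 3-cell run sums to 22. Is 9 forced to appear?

Yes

Every partition of 22 into 3 distinct digits includes 9: {5,8,9}, {6,7,9}.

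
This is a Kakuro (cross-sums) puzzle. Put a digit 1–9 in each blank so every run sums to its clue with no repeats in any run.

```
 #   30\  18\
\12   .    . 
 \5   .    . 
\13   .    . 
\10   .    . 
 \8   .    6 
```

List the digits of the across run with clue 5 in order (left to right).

4, 1

R5C1 = 8 − 6 = 2 completes the 8 across.
Given what's placed, R2C1 must be 4 to fit the 5 across and 30 down.
R2C2 = 5 − 4 = 1 completes the 5 across.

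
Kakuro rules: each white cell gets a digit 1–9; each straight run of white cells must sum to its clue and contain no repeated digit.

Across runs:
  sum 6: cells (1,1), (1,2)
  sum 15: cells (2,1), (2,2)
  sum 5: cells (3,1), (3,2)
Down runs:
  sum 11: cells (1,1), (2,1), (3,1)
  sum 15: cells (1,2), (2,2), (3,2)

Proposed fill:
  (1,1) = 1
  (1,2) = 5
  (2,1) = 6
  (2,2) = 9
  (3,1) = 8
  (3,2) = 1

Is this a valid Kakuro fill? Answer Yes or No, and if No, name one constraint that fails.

No — the down run (1,1)–(3,1) sums to 15, not 11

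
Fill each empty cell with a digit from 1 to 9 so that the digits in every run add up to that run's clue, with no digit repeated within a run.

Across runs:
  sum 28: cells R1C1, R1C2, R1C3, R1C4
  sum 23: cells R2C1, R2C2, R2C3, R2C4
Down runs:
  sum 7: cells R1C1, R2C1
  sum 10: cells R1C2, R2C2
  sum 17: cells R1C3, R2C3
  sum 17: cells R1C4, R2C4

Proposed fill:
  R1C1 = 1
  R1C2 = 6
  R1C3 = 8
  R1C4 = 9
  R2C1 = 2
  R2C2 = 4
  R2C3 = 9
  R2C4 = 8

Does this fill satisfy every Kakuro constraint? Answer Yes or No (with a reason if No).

No — the down run R1C1–R2C1 sums to 3, not 7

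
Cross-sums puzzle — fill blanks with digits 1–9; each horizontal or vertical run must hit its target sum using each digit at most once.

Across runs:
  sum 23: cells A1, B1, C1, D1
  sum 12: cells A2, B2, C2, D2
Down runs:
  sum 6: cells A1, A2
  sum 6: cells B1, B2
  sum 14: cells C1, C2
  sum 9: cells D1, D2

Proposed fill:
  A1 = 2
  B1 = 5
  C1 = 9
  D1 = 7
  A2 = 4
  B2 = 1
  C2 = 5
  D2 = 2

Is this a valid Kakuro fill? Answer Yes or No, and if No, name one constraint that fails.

Yes

Across: 2+5+9+7=23; 4+1+5+2=12. Down: 2+4=6; 5+1=6; 9+5=14; 7+2=9. No digit repeats within any run.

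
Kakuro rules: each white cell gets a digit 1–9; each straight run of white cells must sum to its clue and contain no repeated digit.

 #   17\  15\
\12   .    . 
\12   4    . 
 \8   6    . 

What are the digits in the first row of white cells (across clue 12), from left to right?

7 5

R1C1 = 17 − 10 = 7 completes the 17 down.
R1C2 = 12 − 7 = 5 completes the 12 across.
R2C2 = 12 − 4 = 8 completes the 12 across.
R3C2 = 8 − 6 = 2 completes the 8 across.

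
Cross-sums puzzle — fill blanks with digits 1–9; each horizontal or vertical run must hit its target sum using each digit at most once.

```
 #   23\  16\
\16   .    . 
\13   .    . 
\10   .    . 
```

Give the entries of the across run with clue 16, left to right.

9 7

16 in 2 cells must be {7,9}; 23 in 3 cells must be {6,8,9}.
The 16 across and the 23 down share only 9, so R1C1 = 9.
R1C2 = 16 − 9 = 7 completes the 16 across.
Nothing is forced directly, so branch on R2C1, whose candidates are 6 or 8. If R2C1 = 6: then R2C2 would have to be in {7} for the 13 across but in {1,3,4,5,6,8} for the 16 down — contradiction. So R2C1 = 8.
R2C2 = 13 − 8 = 5 completes the 13 across.
R3C1 = 23 − 17 = 6 completes the 23 down.
R3C2 = 10 − 6 = 4 completes the 10 across.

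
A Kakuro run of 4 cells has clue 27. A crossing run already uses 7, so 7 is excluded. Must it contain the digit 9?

The only way to make 27 from 4 distinct digits under that restriction is {4,6,8,9}, which contains 9.

Yes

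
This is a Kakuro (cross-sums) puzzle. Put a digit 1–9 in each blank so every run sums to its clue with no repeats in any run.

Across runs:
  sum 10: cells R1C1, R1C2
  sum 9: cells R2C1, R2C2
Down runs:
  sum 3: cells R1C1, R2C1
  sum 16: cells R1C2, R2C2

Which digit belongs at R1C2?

9

3 in 2 cells must be {1,2}; 16 in 2 cells must be {7,9}.
The 9 across and the 16 down share only 7, so R2C2 = 7.
R1C2 = 16 − 7 = 9 completes the 16 down.
R2C1 = 9 − 7 = 2 completes the 9 across.
R1C1 = 10 − 9 = 1 completes the 10 across.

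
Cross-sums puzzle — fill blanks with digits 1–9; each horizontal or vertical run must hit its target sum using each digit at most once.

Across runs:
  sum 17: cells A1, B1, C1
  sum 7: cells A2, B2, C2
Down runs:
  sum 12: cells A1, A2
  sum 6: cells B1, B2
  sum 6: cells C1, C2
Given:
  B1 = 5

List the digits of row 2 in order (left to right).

7 in 3 cells must be {1,2,4}.
Given what's placed, C1 must be 4 to fit the 17 across and 6 down.
The 7 across and the 12 down share only 4, so A2 = 4.
B2 = 6 − 5 = 1 completes the 6 down.
C2 = 7 − 5 = 2 completes the 7 across.
A1 = 17 − 9 = 8 completes the 17 across.

4 1 2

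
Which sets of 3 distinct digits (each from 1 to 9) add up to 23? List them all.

{6,8,9}

3 distinct digits from 1–9 sum between 6 and 24.
Only one set works: {6,8,9}.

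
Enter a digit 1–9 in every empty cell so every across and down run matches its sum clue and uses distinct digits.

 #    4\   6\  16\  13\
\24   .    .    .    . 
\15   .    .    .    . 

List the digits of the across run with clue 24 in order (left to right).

3 4 9 8

4 in 2 cells must be {1,3}; 16 in 2 cells must be {7,9}.
Nothing is forced directly, so branch on R1C1, whose candidates are 1 or 3. If R1C1 = 1: then R1C2 would have to be in {6,8,9} for the 24 across but in {1,2,4,5} for the 6 down — contradiction. So R1C1 = 3.
R2C1 = 4 − 3 = 1 completes the 4 down.
Nothing is forced directly, so branch on R1C2, whose candidates are 4 or 5. If R1C2 = 5: then R2C2 would have to be in {2,3,4,5,6,7,8,9} for the 15 across but in {1} for the 6 down — contradiction. So R1C2 = 4.
R1C3 = 9: the only remaining digit allowed by both the 24 across and the 16 down.
R1C4 = 24 − 16 = 8 completes the 24 across.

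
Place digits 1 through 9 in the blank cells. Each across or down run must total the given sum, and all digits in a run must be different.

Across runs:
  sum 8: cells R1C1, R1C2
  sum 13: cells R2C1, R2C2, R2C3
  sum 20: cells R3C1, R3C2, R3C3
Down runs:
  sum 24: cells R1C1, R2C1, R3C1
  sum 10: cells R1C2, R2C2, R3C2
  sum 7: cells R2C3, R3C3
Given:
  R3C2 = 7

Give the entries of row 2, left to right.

24 in 3 cells must be {7,8,9}.
The 8 across and the 24 down share only 7, so R1C1 = 7.
R1C2 = 8 − 7 = 1 completes the 8 across.
R2C2 = 10 − 8 = 2 completes the 10 down.
R2C1 = 8: the only remaining digit allowed by both the 13 across and the 24 down.
R2C3 = 13 − 10 = 3 completes the 13 across.
R3C1 = 24 − 15 = 9 completes the 24 down.
R3C3 = 20 − 16 = 4 completes the 20 across.

8, 2, 3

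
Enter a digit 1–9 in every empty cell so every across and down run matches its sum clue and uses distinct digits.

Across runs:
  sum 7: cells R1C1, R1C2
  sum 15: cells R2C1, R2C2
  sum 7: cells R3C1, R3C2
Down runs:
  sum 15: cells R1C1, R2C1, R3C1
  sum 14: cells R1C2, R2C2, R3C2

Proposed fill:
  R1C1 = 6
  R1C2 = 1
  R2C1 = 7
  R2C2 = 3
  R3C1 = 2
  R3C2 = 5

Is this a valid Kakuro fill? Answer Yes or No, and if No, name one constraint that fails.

No — the across run R2C1–R2C2 sums to 10, not 15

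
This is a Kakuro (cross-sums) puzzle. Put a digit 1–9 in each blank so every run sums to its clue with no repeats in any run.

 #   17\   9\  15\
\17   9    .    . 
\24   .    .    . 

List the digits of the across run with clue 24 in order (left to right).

8, 7, 9

24 in 3 cells must be {7,8,9}; 17 in 2 cells must be {8,9}.
R2C1 = 17 − 9 = 8 completes the 17 down.
Given what's placed, R2C2 must be 7 to fit the 24 across and 9 down.
R2C3 = 24 − 15 = 9 completes the 24 across.
R1C2 = 9 − 7 = 2 completes the 9 down.
R1C3 = 17 − 11 = 6 completes the 17 across.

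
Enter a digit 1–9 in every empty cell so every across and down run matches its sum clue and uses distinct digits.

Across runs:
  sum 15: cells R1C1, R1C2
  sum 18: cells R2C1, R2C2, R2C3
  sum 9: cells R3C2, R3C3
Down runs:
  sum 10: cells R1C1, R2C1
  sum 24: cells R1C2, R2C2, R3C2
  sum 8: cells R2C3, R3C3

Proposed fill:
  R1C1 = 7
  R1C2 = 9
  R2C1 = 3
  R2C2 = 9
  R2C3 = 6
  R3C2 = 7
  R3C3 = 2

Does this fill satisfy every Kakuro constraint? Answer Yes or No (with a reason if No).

No — the across run R1C1–R1C2 sums to 16, not 15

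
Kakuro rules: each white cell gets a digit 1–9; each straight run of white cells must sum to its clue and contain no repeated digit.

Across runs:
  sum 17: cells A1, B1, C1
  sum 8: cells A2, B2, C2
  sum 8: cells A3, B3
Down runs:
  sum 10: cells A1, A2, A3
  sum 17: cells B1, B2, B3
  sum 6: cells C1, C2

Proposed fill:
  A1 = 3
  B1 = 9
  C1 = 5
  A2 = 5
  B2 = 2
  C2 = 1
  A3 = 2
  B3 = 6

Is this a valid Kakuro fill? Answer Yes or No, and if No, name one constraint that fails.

Across: 3+9+5=17; 5+2+1=8; 2+6=8. Down: 3+5+2=10; 9+2+6=17; 5+1=6. No digit repeats within any run.

Yes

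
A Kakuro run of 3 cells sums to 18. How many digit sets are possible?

3 distinct digits from 1–9 sum between 6 and 24.

7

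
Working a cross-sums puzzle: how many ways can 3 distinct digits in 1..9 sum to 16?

3 distinct digits from 1–9 sum between 6 and 24.

8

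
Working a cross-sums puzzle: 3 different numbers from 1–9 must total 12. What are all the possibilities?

3 distinct digits from 1–9 sum between 6 and 24.

{1,2,9}; {1,3,8}; {1,4,7}; {1,5,6}; {2,3,7}; {2,4,6}; {3,4,5}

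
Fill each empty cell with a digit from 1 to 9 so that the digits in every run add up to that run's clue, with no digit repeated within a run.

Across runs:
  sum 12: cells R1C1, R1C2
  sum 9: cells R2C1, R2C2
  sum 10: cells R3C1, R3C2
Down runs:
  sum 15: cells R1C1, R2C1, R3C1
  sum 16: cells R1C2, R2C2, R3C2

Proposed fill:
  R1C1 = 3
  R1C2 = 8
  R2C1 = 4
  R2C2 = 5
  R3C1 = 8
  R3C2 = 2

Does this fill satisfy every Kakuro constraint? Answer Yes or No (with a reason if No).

No — the down run R1C2–R3C2 sums to 15, not 16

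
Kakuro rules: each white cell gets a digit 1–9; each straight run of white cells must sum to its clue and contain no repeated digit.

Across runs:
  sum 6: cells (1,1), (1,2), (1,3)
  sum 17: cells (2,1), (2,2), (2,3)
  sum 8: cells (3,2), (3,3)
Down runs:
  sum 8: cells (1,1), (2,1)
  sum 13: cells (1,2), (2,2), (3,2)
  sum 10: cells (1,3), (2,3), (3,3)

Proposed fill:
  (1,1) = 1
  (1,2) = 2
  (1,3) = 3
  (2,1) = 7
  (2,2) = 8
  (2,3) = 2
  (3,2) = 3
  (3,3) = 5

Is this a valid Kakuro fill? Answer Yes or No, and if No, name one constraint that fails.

Across: 1+2+3=6; 7+8+2=17; 3+5=8. Down: 1+7=8; 2+8+3=13; 3+2+5=10. No digit repeats within any run.

Yes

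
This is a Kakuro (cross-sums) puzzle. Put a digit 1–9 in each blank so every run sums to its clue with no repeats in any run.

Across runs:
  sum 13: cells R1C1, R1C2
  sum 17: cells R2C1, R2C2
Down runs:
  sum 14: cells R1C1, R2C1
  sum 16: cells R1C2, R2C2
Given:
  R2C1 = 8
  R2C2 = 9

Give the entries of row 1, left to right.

6, 7

17 in 2 cells must be {8,9}; 16 in 2 cells must be {7,9}.
R1C1 = 14 − 8 = 6 completes the 14 down.
R1C2 = 13 − 6 = 7 completes the 13 across.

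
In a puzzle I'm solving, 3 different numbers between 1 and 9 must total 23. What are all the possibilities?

{6,8,9}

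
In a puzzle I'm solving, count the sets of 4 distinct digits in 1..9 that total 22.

11

4 distinct digits from 1–9 sum between 10 and 30.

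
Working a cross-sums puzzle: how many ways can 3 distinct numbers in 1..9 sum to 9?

3

3 distinct digits from 1–9 sum between 6 and 24.
Enumerating: {1,2,6}, {1,3,5}, {2,3,4}.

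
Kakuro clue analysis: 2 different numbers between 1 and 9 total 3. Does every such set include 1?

The only way to make 3 from 2 distinct digits is {1,2}, which contains 1.

Yes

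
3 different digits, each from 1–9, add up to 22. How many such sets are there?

3 distinct digits from 1–9 sum between 6 and 24.
Enumerating: {5,8,9}, {6,7,9}.

2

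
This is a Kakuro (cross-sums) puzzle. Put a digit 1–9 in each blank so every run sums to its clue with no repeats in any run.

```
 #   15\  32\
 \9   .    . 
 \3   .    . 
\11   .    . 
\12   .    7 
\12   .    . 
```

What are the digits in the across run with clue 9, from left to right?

3 6

3 in 2 cells must be {1,2}; 15 in 5 cells must be {1,2,3,4,5}.
Given what's placed, R2C2 must be 2 to fit the 3 across and 32 down.
R4C1 = 12 − 7 = 5 completes the 12 across.
R2C1 = 3 − 2 = 1 completes the 3 across.
Nothing is forced directly, so branch on R1C2, whose candidates are 6 or 8. If R1C2 = 8: then R1C1 would have to be in {1} for the 9 across but in {2,3,4} for the 15 down — contradiction. So R1C2 = 6.
R1C1 = 9 − 6 = 3 completes the 9 across.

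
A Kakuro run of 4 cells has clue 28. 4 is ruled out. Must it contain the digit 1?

The only way to make 28 from 4 distinct digits under that restriction is {5,6,8,9}, which does not contain 1.

No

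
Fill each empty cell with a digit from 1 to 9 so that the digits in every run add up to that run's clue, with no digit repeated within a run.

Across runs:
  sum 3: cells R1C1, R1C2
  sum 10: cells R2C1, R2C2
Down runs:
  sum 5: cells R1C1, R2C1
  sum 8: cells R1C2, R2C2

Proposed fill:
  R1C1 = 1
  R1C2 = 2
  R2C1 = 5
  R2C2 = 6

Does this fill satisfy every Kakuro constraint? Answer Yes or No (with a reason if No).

No — the down run R1C1–R2C1 sums to 6, not 5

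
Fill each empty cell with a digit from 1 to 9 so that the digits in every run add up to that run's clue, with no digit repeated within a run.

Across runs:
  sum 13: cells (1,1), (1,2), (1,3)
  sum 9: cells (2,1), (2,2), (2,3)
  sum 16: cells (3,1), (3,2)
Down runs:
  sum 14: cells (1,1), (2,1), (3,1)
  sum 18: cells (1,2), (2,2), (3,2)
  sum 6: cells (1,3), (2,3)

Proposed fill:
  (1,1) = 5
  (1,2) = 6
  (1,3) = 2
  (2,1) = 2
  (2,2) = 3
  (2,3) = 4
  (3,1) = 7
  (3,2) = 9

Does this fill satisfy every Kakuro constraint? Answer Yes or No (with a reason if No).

Yes

Across: 5+6+2=13; 2+3+4=9; 7+9=16. Down: 5+2+7=14; 6+3+9=18; 2+4=6. No digit repeats within any run.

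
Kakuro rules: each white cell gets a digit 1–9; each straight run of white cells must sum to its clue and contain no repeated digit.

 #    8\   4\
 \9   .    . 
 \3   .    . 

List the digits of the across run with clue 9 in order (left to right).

3 in 2 cells must be {1,2}; 4 in 2 cells must be {1,3}.
The 3 across and the 4 down share only 1, so R2C2 = 1.
R1C2 = 4 − 1 = 3 completes the 4 down.
R2C1 = 3 − 1 = 2 completes the 3 across.
R1C1 = 9 − 3 = 6 completes the 9 across.

6, 3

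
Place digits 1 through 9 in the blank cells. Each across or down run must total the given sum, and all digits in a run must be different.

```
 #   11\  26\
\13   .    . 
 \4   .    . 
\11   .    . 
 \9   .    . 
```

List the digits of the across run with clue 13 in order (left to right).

4 in 2 cells must be {1,3}; 11 in 4 cells must be {1,2,3,5}.
Only 5 fits R1C1 under both its across sum 13 and down sum 11.
R1C2 = 13 − 5 = 8 completes the 13 across.

5, 8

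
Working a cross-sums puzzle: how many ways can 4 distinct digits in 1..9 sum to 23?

4 distinct digits from 1–9 sum between 10 and 30.

9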